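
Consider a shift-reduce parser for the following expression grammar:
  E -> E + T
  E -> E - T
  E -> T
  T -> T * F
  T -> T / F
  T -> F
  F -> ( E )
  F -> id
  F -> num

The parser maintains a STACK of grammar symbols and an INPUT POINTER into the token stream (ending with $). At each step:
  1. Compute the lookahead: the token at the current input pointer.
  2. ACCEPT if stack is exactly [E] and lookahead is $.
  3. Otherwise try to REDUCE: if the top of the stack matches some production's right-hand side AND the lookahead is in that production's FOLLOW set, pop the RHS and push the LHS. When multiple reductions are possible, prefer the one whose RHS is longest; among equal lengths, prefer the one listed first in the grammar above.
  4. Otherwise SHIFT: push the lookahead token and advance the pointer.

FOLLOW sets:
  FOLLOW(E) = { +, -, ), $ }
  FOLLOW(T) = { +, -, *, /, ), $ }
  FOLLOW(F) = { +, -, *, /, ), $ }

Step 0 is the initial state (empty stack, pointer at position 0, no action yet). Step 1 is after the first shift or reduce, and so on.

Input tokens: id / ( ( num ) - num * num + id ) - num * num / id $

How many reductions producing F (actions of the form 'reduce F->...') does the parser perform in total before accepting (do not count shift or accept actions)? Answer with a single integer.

Step 1: shift id. Stack=[id] ptr=1 lookahead=/ remaining=[/ ( ( num ) - num * num + id ) - num * num / id $]
Step 2: reduce F->id. Stack=[F] ptr=1 lookahead=/ remaining=[/ ( ( num ) - num * num + id ) - num * num / id $]
Step 3: reduce T->F. Stack=[T] ptr=1 lookahead=/ remaining=[/ ( ( num ) - num * num + id ) - num * num / id $]
Step 4: shift /. Stack=[T /] ptr=2 lookahead=( remaining=[( ( num ) - num * num + id ) - num * num / id $]
Step 5: shift (. Stack=[T / (] ptr=3 lookahead=( remaining=[( num ) - num * num + id ) - num * num / id $]
Step 6: shift (. Stack=[T / ( (] ptr=4 lookahead=num remaining=[num ) - num * num + id ) - num * num / id $]
Step 7: shift num. Stack=[T / ( ( num] ptr=5 lookahead=) remaining=[) - num * num + id ) - num * num / id $]
Step 8: reduce F->num. Stack=[T / ( ( F] ptr=5 lookahead=) remaining=[) - num * num + id ) - num * num / id $]
Step 9: reduce T->F. Stack=[T / ( ( T] ptr=5 lookahead=) remaining=[) - num * num + id ) - num * num / id $]
Step 10: reduce E->T. Stack=[T / ( ( E] ptr=5 lookahead=) remaining=[) - num * num + id ) - num * num / id $]
Step 11: shift ). Stack=[T / ( ( E )] ptr=6 lookahead=- remaining=[- num * num + id ) - num * num / id $]
Step 12: reduce F->( E ). Stack=[T / ( F] ptr=6 lookahead=- remaining=[- num * num + id ) - num * num / id $]
Step 13: reduce T->F. Stack=[T / ( T] ptr=6 lookahead=- remaining=[- num * num + id ) - num * num / id $]
Step 14: reduce E->T. Stack=[T / ( E] ptr=6 lookahead=- remaining=[- num * num + id ) - num * num / id $]
Step 15: shift -. Stack=[T / ( E -] ptr=7 lookahead=num remaining=[num * num + id ) - num * num / id $]
Step 16: shift num. Stack=[T / ( E - num] ptr=8 lookahead=* remaining=[* num + id ) - num * num / id $]
Step 17: reduce F->num. Stack=[T / ( E - F] ptr=8 lookahead=* remaining=[* num + id ) - num * num / id $]
Step 18: reduce T->F. Stack=[T / ( E - T] ptr=8 lookahead=* remaining=[* num + id ) - num * num / id $]
Step 19: shift *. Stack=[T / ( E - T *] ptr=9 lookahead=num remaining=[num + id ) - num * num / id $]
Step 20: shift num. Stack=[T / ( E - T * num] ptr=10 lookahead=+ remaining=[+ id ) - num * num / id $]
Step 21: reduce F->num. Stack=[T / ( E - T * F] ptr=10 lookahead=+ remaining=[+ id ) - num * num / id $]
Step 22: reduce T->T * F. Stack=[T / ( E - T] ptr=10 lookahead=+ remaining=[+ id ) - num * num / id $]
Step 23: reduce E->E - T. Stack=[T / ( E] ptr=10 lookahead=+ remaining=[+ id ) - num * num / id $]
Step 24: shift +. Stack=[T / ( E +] ptr=11 lookahead=id remaining=[id ) - num * num / id $]
Step 25: shift id. Stack=[T / ( E + id] ptr=12 lookahead=) remaining=[) - num * num / id $]
Step 26: reduce F->id. Stack=[T / ( E + F] ptr=12 lookahead=) remaining=[) - num * num / id $]
Step 27: reduce T->F. Stack=[T / ( E + T] ptr=12 lookahead=) remaining=[) - num * num / id $]
Step 28: reduce E->E + T. Stack=[T / ( E] ptr=12 lookahead=) remaining=[) - num * num / id $]
Step 29: shift ). Stack=[T / ( E )] ptr=13 lookahead=- remaining=[- num * num / id $]
Step 30: reduce F->( E ). Stack=[T / F] ptr=13 lookahead=- remaining=[- num * num / id $]
Step 31: reduce T->T / F. Stack=[T] ptr=13 lookahead=- remaining=[- num * num / id $]
Step 32: reduce E->T. Stack=[E] ptr=13 lookahead=- remaining=[- num * num / id $]
Step 33: shift -. Stack=[E -] ptr=14 lookahead=num remaining=[num * num / id $]
Step 34: shift num. Stack=[E - num] ptr=15 lookahead=* remaining=[* num / id $]
Step 35: reduce F->num. Stack=[E - F] ptr=15 lookahead=* remaining=[* num / id $]
Step 36: reduce T->F. Stack=[E - T] ptr=15 lookahead=* remaining=[* num / id $]
Step 37: shift *. Stack=[E - T *] ptr=16 lookahead=num remaining=[num / id $]
Step 38: shift num. Stack=[E - T * num] ptr=17 lookahead=/ remaining=[/ id $]
Step 39: reduce F->num. Stack=[E - T * F] ptr=17 lookahead=/ remaining=[/ id $]
Step 40: reduce T->T * F. Stack=[E - T] ptr=17 lookahead=/ remaining=[/ id $]
Step 41: shift /. Stack=[E - T /] ptr=18 lookahead=id remaining=[id $]
Step 42: shift id. Stack=[E - T / id] ptr=19 lookahead=$ remaining=[$]
Step 43: reduce F->id. Stack=[E - T / F] ptr=19 lookahead=$ remaining=[$]
Step 44: reduce T->T / F. Stack=[E - T] ptr=19 lookahead=$ remaining=[$]
Step 45: reduce E->E - T. Stack=[E] ptr=19 lookahead=$ remaining=[$]
Step 46: accept. Stack=[E] ptr=19 lookahead=$ remaining=[$]

Answer: 10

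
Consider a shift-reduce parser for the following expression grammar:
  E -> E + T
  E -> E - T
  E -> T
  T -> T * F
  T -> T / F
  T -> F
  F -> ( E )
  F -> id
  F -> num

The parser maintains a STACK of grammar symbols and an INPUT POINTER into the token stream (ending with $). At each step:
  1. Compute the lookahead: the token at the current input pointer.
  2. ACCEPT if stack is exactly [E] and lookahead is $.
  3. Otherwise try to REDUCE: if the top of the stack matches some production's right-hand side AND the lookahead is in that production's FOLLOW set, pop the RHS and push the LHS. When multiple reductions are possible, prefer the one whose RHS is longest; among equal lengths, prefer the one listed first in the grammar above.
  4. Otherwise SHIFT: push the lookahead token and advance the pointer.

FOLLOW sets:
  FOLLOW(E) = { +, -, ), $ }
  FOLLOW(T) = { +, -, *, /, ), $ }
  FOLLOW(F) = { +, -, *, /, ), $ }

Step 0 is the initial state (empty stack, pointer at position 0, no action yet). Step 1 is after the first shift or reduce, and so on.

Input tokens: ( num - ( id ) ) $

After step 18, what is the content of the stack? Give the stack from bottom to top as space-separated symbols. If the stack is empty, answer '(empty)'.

Answer: T

Derivation:
Step 1: shift (. Stack=[(] ptr=1 lookahead=num remaining=[num - ( id ) ) $]
Step 2: shift num. Stack=[( num] ptr=2 lookahead=- remaining=[- ( id ) ) $]
Step 3: reduce F->num. Stack=[( F] ptr=2 lookahead=- remaining=[- ( id ) ) $]
Step 4: reduce T->F. Stack=[( T] ptr=2 lookahead=- remaining=[- ( id ) ) $]
Step 5: reduce E->T. Stack=[( E] ptr=2 lookahead=- remaining=[- ( id ) ) $]
Step 6: shift -. Stack=[( E -] ptr=3 lookahead=( remaining=[( id ) ) $]
Step 7: shift (. Stack=[( E - (] ptr=4 lookahead=id remaining=[id ) ) $]
Step 8: shift id. Stack=[( E - ( id] ptr=5 lookahead=) remaining=[) ) $]
Step 9: reduce F->id. Stack=[( E - ( F] ptr=5 lookahead=) remaining=[) ) $]
Step 10: reduce T->F. Stack=[( E - ( T] ptr=5 lookahead=) remaining=[) ) $]
Step 11: reduce E->T. Stack=[( E - ( E] ptr=5 lookahead=) remaining=[) ) $]
Step 12: shift ). Stack=[( E - ( E )] ptr=6 lookahead=) remaining=[) $]
Step 13: reduce F->( E ). Stack=[( E - F] ptr=6 lookahead=) remaining=[) $]
Step 14: reduce T->F. Stack=[( E - T] ptr=6 lookahead=) remaining=[) $]
Step 15: reduce E->E - T. Stack=[( E] ptr=6 lookahead=) remaining=[) $]
Step 16: shift ). Stack=[( E )] ptr=7 lookahead=$ remaining=[$]
Step 17: reduce F->( E ). Stack=[F] ptr=7 lookahead=$ remaining=[$]
Step 18: reduce T->F. Stack=[T] ptr=7 lookahead=$ remaining=[$]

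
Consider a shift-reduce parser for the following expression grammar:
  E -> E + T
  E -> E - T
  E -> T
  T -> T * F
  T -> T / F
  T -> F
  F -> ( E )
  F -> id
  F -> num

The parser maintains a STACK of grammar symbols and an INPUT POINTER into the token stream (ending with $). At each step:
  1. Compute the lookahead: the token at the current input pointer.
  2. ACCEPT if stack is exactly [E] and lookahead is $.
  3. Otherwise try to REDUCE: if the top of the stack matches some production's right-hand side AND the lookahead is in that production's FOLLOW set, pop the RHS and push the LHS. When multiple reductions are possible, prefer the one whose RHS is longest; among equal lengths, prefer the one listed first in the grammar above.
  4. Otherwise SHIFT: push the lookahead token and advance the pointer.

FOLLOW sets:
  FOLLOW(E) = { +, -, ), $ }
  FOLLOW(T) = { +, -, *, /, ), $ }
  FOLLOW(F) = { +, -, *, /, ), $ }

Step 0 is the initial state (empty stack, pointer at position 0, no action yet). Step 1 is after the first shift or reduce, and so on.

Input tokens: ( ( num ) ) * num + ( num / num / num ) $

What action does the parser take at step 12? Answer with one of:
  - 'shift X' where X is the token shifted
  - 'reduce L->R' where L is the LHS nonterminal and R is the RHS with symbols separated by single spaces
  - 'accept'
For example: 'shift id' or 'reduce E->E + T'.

Step 1: shift (. Stack=[(] ptr=1 lookahead=( remaining=[( num ) ) * num + ( num / num / num ) $]
Step 2: shift (. Stack=[( (] ptr=2 lookahead=num remaining=[num ) ) * num + ( num / num / num ) $]
Step 3: shift num. Stack=[( ( num] ptr=3 lookahead=) remaining=[) ) * num + ( num / num / num ) $]
Step 4: reduce F->num. Stack=[( ( F] ptr=3 lookahead=) remaining=[) ) * num + ( num / num / num ) $]
Step 5: reduce T->F. Stack=[( ( T] ptr=3 lookahead=) remaining=[) ) * num + ( num / num / num ) $]
Step 6: reduce E->T. Stack=[( ( E] ptr=3 lookahead=) remaining=[) ) * num + ( num / num / num ) $]
Step 7: shift ). Stack=[( ( E )] ptr=4 lookahead=) remaining=[) * num + ( num / num / num ) $]
Step 8: reduce F->( E ). Stack=[( F] ptr=4 lookahead=) remaining=[) * num + ( num / num / num ) $]
Step 9: reduce T->F. Stack=[( T] ptr=4 lookahead=) remaining=[) * num + ( num / num / num ) $]
Step 10: reduce E->T. Stack=[( E] ptr=4 lookahead=) remaining=[) * num + ( num / num / num ) $]
Step 11: shift ). Stack=[( E )] ptr=5 lookahead=* remaining=[* num + ( num / num / num ) $]
Step 12: reduce F->( E ). Stack=[F] ptr=5 lookahead=* remaining=[* num + ( num / num / num ) $]

Answer: reduce F->( E )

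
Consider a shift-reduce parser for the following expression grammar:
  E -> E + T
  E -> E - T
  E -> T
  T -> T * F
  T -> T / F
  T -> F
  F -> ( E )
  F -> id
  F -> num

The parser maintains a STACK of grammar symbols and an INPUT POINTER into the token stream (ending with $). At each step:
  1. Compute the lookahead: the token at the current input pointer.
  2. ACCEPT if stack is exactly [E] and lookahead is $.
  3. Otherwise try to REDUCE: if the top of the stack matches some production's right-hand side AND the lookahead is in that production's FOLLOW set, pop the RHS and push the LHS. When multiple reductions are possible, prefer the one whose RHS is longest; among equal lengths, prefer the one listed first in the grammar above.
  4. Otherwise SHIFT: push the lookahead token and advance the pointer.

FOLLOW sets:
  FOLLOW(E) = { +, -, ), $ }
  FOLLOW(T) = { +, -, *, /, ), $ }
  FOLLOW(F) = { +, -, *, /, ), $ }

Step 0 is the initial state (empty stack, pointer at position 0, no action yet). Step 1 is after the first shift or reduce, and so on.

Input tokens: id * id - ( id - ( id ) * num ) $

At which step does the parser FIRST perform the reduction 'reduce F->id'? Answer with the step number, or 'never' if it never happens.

Step 1: shift id. Stack=[id] ptr=1 lookahead=* remaining=[* id - ( id - ( id ) * num ) $]
Step 2: reduce F->id. Stack=[F] ptr=1 lookahead=* remaining=[* id - ( id - ( id ) * num ) $]

Answer: 2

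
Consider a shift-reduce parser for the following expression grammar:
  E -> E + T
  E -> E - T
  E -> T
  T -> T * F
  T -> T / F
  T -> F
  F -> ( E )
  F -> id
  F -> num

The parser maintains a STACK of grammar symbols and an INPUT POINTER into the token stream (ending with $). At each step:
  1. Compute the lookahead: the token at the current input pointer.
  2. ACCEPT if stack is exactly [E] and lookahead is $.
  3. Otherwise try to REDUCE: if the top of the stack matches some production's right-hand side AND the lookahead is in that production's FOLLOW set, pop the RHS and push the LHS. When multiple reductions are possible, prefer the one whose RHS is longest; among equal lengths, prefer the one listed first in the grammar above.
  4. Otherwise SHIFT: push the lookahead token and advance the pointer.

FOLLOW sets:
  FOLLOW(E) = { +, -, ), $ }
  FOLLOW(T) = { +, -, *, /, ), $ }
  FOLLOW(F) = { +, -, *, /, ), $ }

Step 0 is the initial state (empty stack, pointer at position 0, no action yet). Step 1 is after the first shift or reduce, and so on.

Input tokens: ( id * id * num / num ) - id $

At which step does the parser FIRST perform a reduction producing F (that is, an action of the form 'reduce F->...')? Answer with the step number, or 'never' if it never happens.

Answer: 3

Derivation:
Step 1: shift (. Stack=[(] ptr=1 lookahead=id remaining=[id * id * num / num ) - id $]
Step 2: shift id. Stack=[( id] ptr=2 lookahead=* remaining=[* id * num / num ) - id $]
Step 3: reduce F->id. Stack=[( F] ptr=2 lookahead=* remaining=[* id * num / num ) - id $]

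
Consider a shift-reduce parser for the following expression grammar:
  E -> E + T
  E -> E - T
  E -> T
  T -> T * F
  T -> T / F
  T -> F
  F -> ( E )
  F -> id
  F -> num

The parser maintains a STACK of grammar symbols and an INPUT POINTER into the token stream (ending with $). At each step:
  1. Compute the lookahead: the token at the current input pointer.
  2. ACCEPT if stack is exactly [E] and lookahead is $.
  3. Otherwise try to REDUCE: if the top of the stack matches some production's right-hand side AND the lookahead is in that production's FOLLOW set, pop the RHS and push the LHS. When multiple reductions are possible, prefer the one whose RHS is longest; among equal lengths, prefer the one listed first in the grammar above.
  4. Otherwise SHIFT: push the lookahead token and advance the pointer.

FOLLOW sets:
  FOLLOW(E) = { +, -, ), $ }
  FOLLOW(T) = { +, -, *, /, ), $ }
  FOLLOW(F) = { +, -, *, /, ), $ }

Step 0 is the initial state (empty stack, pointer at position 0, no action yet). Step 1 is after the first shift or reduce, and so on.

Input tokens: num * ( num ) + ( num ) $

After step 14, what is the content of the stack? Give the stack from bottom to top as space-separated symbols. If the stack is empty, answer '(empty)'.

Step 1: shift num. Stack=[num] ptr=1 lookahead=* remaining=[* ( num ) + ( num ) $]
Step 2: reduce F->num. Stack=[F] ptr=1 lookahead=* remaining=[* ( num ) + ( num ) $]
Step 3: reduce T->F. Stack=[T] ptr=1 lookahead=* remaining=[* ( num ) + ( num ) $]
Step 4: shift *. Stack=[T *] ptr=2 lookahead=( remaining=[( num ) + ( num ) $]
Step 5: shift (. Stack=[T * (] ptr=3 lookahead=num remaining=[num ) + ( num ) $]
Step 6: shift num. Stack=[T * ( num] ptr=4 lookahead=) remaining=[) + ( num ) $]
Step 7: reduce F->num. Stack=[T * ( F] ptr=4 lookahead=) remaining=[) + ( num ) $]
Step 8: reduce T->F. Stack=[T * ( T] ptr=4 lookahead=) remaining=[) + ( num ) $]
Step 9: reduce E->T. Stack=[T * ( E] ptr=4 lookahead=) remaining=[) + ( num ) $]
Step 10: shift ). Stack=[T * ( E )] ptr=5 lookahead=+ remaining=[+ ( num ) $]
Step 11: reduce F->( E ). Stack=[T * F] ptr=5 lookahead=+ remaining=[+ ( num ) $]
Step 12: reduce T->T * F. Stack=[T] ptr=5 lookahead=+ remaining=[+ ( num ) $]
Step 13: reduce E->T. Stack=[E] ptr=5 lookahead=+ remaining=[+ ( num ) $]
Step 14: shift +. Stack=[E +] ptr=6 lookahead=( remaining=[( num ) $]

Answer: E +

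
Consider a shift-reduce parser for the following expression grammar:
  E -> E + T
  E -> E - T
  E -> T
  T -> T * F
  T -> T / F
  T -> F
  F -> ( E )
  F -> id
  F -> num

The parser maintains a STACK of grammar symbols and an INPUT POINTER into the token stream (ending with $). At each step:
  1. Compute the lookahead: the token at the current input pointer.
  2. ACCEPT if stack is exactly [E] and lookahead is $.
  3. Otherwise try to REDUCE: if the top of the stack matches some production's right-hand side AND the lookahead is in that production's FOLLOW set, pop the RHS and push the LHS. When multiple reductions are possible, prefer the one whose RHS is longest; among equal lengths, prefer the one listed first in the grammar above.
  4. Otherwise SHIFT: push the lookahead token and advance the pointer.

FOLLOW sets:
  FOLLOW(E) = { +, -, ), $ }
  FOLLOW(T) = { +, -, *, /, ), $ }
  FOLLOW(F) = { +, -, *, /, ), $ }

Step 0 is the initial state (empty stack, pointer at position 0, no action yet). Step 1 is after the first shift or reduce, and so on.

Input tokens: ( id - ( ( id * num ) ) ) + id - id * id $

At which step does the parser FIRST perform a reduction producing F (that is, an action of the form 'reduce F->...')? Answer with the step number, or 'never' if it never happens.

Answer: 3

Derivation:
Step 1: shift (. Stack=[(] ptr=1 lookahead=id remaining=[id - ( ( id * num ) ) ) + id - id * id $]
Step 2: shift id. Stack=[( id] ptr=2 lookahead=- remaining=[- ( ( id * num ) ) ) + id - id * id $]
Step 3: reduce F->id. Stack=[( F] ptr=2 lookahead=- remaining=[- ( ( id * num ) ) ) + id - id * id $]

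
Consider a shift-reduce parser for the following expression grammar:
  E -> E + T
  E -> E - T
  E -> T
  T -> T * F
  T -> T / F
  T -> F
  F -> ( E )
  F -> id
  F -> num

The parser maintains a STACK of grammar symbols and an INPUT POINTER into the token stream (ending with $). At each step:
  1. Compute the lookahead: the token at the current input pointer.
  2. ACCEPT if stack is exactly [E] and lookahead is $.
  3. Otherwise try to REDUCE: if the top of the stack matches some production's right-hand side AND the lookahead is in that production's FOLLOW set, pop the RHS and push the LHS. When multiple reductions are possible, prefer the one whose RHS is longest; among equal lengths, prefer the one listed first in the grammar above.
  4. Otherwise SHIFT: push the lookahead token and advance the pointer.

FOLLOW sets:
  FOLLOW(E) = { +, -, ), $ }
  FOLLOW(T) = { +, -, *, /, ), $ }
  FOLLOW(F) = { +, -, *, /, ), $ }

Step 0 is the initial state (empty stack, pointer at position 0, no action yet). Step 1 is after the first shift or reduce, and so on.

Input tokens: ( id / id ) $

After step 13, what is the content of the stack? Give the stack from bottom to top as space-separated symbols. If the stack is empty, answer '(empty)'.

Answer: E

Derivation:
Step 1: shift (. Stack=[(] ptr=1 lookahead=id remaining=[id / id ) $]
Step 2: shift id. Stack=[( id] ptr=2 lookahead=/ remaining=[/ id ) $]
Step 3: reduce F->id. Stack=[( F] ptr=2 lookahead=/ remaining=[/ id ) $]
Step 4: reduce T->F. Stack=[( T] ptr=2 lookahead=/ remaining=[/ id ) $]
Step 5: shift /. Stack=[( T /] ptr=3 lookahead=id remaining=[id ) $]
Step 6: shift id. Stack=[( T / id] ptr=4 lookahead=) remaining=[) $]
Step 7: reduce F->id. Stack=[( T / F] ptr=4 lookahead=) remaining=[) $]
Step 8: reduce T->T / F. Stack=[( T] ptr=4 lookahead=) remaining=[) $]
Step 9: reduce E->T. Stack=[( E] ptr=4 lookahead=) remaining=[) $]
Step 10: shift ). Stack=[( E )] ptr=5 lookahead=$ remaining=[$]
Step 11: reduce F->( E ). Stack=[F] ptr=5 lookahead=$ remaining=[$]
Step 12: reduce T->F. Stack=[T] ptr=5 lookahead=$ remaining=[$]
Step 13: reduce E->T. Stack=[E] ptr=5 lookahead=$ remaining=[$]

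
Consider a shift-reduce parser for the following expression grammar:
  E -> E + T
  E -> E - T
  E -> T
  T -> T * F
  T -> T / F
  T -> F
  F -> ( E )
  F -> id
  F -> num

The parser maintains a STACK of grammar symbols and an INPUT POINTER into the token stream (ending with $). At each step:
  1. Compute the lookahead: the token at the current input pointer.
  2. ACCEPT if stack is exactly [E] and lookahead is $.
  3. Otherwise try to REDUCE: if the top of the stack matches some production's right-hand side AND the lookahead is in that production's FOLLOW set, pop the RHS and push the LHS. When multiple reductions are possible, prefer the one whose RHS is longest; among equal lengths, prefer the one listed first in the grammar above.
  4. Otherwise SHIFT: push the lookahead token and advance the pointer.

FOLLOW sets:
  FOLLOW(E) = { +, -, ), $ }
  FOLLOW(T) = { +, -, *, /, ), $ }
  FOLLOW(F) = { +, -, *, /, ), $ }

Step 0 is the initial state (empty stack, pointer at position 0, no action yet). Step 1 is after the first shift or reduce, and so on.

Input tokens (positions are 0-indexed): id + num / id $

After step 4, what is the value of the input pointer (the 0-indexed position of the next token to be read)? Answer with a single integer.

Step 1: shift id. Stack=[id] ptr=1 lookahead=+ remaining=[+ num / id $]
Step 2: reduce F->id. Stack=[F] ptr=1 lookahead=+ remaining=[+ num / id $]
Step 3: reduce T->F. Stack=[T] ptr=1 lookahead=+ remaining=[+ num / id $]
Step 4: reduce E->T. Stack=[E] ptr=1 lookahead=+ remaining=[+ num / id $]

Answer: 1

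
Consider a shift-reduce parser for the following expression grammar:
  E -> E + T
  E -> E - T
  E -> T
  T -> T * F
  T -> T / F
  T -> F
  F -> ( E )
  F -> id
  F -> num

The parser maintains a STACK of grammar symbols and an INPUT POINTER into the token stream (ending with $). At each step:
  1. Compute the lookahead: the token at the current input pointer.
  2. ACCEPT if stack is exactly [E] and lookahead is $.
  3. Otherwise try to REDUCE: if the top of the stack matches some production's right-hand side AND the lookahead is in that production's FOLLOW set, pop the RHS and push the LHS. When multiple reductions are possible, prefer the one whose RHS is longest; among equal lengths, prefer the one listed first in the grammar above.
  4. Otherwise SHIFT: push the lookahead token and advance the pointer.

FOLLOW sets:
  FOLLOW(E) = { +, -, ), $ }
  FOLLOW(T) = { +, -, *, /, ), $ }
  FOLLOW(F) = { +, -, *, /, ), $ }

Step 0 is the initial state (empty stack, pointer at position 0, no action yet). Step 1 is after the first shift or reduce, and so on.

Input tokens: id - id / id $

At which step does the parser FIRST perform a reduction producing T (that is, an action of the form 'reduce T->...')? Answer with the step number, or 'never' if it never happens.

Step 1: shift id. Stack=[id] ptr=1 lookahead=- remaining=[- id / id $]
Step 2: reduce F->id. Stack=[F] ptr=1 lookahead=- remaining=[- id / id $]
Step 3: reduce T->F. Stack=[T] ptr=1 lookahead=- remaining=[- id / id $]

Answer: 3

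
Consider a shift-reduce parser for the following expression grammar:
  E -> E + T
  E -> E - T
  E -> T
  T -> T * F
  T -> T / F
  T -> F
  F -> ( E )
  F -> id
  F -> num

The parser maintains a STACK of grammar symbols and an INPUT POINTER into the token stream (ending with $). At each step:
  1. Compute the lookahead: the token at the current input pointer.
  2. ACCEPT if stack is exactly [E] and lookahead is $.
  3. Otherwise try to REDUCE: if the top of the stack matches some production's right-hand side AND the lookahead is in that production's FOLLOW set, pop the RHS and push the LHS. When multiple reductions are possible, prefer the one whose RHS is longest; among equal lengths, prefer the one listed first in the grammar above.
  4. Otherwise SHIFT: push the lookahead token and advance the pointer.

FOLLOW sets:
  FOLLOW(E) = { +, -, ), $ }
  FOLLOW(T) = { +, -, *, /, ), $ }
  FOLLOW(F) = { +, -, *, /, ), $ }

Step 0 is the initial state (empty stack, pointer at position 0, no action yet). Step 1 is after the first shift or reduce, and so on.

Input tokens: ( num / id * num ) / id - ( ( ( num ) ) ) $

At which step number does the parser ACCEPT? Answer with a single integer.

Step 1: shift (. Stack=[(] ptr=1 lookahead=num remaining=[num / id * num ) / id - ( ( ( num ) ) ) $]
Step 2: shift num. Stack=[( num] ptr=2 lookahead=/ remaining=[/ id * num ) / id - ( ( ( num ) ) ) $]
Step 3: reduce F->num. Stack=[( F] ptr=2 lookahead=/ remaining=[/ id * num ) / id - ( ( ( num ) ) ) $]
Step 4: reduce T->F. Stack=[( T] ptr=2 lookahead=/ remaining=[/ id * num ) / id - ( ( ( num ) ) ) $]
Step 5: shift /. Stack=[( T /] ptr=3 lookahead=id remaining=[id * num ) / id - ( ( ( num ) ) ) $]
Step 6: shift id. Stack=[( T / id] ptr=4 lookahead=* remaining=[* num ) / id - ( ( ( num ) ) ) $]
Step 7: reduce F->id. Stack=[( T / F] ptr=4 lookahead=* remaining=[* num ) / id - ( ( ( num ) ) ) $]
Step 8: reduce T->T / F. Stack=[( T] ptr=4 lookahead=* remaining=[* num ) / id - ( ( ( num ) ) ) $]
Step 9: shift *. Stack=[( T *] ptr=5 lookahead=num remaining=[num ) / id - ( ( ( num ) ) ) $]
Step 10: shift num. Stack=[( T * num] ptr=6 lookahead=) remaining=[) / id - ( ( ( num ) ) ) $]
Step 11: reduce F->num. Stack=[( T * F] ptr=6 lookahead=) remaining=[) / id - ( ( ( num ) ) ) $]
Step 12: reduce T->T * F. Stack=[( T] ptr=6 lookahead=) remaining=[) / id - ( ( ( num ) ) ) $]
Step 13: reduce E->T. Stack=[( E] ptr=6 lookahead=) remaining=[) / id - ( ( ( num ) ) ) $]
Step 14: shift ). Stack=[( E )] ptr=7 lookahead=/ remaining=[/ id - ( ( ( num ) ) ) $]
Step 15: reduce F->( E ). Stack=[F] ptr=7 lookahead=/ remaining=[/ id - ( ( ( num ) ) ) $]
Step 16: reduce T->F. Stack=[T] ptr=7 lookahead=/ remaining=[/ id - ( ( ( num ) ) ) $]
Step 17: shift /. Stack=[T /] ptr=8 lookahead=id remaining=[id - ( ( ( num ) ) ) $]
Step 18: shift id. Stack=[T / id] ptr=9 lookahead=- remaining=[- ( ( ( num ) ) ) $]
Step 19: reduce F->id. Stack=[T / F] ptr=9 lookahead=- remaining=[- ( ( ( num ) ) ) $]
Step 20: reduce T->T / F. Stack=[T] ptr=9 lookahead=- remaining=[- ( ( ( num ) ) ) $]
Step 21: reduce E->T. Stack=[E] ptr=9 lookahead=- remaining=[- ( ( ( num ) ) ) $]
Step 22: shift -. Stack=[E -] ptr=10 lookahead=( remaining=[( ( ( num ) ) ) $]
Step 23: shift (. Stack=[E - (] ptr=11 lookahead=( remaining=[( ( num ) ) ) $]
Step 24: shift (. Stack=[E - ( (] ptr=12 lookahead=( remaining=[( num ) ) ) $]
Step 25: shift (. Stack=[E - ( ( (] ptr=13 lookahead=num remaining=[num ) ) ) $]
Step 26: shift num. Stack=[E - ( ( ( num] ptr=14 lookahead=) remaining=[) ) ) $]
Step 27: reduce F->num. Stack=[E - ( ( ( F] ptr=14 lookahead=) remaining=[) ) ) $]
Step 28: reduce T->F. Stack=[E - ( ( ( T] ptr=14 lookahead=) remaining=[) ) ) $]
Step 29: reduce E->T. Stack=[E - ( ( ( E] ptr=14 lookahead=) remaining=[) ) ) $]
Step 30: shift ). Stack=[E - ( ( ( E )] ptr=15 lookahead=) remaining=[) ) $]
Step 31: reduce F->( E ). Stack=[E - ( ( F] ptr=15 lookahead=) remaining=[) ) $]
Step 32: reduce T->F. Stack=[E - ( ( T] ptr=15 lookahead=) remaining=[) ) $]
Step 33: reduce E->T. Stack=[E - ( ( E] ptr=15 lookahead=) remaining=[) ) $]
Step 34: shift ). Stack=[E - ( ( E )] ptr=16 lookahead=) remaining=[) $]
Step 35: reduce F->( E ). Stack=[E - ( F] ptr=16 lookahead=) remaining=[) $]
Step 36: reduce T->F. Stack=[E - ( T] ptr=16 lookahead=) remaining=[) $]
Step 37: reduce E->T. Stack=[E - ( E] ptr=16 lookahead=) remaining=[) $]
Step 38: shift ). Stack=[E - ( E )] ptr=17 lookahead=$ remaining=[$]
Step 39: reduce F->( E ). Stack=[E - F] ptr=17 lookahead=$ remaining=[$]
Step 40: reduce T->F. Stack=[E - T] ptr=17 lookahead=$ remaining=[$]
Step 41: reduce E->E - T. Stack=[E] ptr=17 lookahead=$ remaining=[$]
Step 42: accept. Stack=[E] ptr=17 lookahead=$ remaining=[$]

Answer: 42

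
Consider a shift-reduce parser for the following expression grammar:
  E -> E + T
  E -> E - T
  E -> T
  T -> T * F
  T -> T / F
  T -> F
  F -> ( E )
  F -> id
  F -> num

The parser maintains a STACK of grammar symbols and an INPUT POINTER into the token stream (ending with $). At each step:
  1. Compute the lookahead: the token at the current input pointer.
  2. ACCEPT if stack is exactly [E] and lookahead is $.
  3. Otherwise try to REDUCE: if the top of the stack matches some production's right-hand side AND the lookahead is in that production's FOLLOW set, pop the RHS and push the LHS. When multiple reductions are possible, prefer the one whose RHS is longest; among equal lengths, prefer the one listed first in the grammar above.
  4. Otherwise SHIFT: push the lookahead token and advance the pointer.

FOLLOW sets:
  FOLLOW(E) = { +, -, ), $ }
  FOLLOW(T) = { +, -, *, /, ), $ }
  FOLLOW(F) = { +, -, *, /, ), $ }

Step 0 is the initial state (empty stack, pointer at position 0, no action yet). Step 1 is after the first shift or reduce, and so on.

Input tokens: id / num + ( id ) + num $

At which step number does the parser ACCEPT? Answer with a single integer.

Step 1: shift id. Stack=[id] ptr=1 lookahead=/ remaining=[/ num + ( id ) + num $]
Step 2: reduce F->id. Stack=[F] ptr=1 lookahead=/ remaining=[/ num + ( id ) + num $]
Step 3: reduce T->F. Stack=[T] ptr=1 lookahead=/ remaining=[/ num + ( id ) + num $]
Step 4: shift /. Stack=[T /] ptr=2 lookahead=num remaining=[num + ( id ) + num $]
Step 5: shift num. Stack=[T / num] ptr=3 lookahead=+ remaining=[+ ( id ) + num $]
Step 6: reduce F->num. Stack=[T / F] ptr=3 lookahead=+ remaining=[+ ( id ) + num $]
Step 7: reduce T->T / F. Stack=[T] ptr=3 lookahead=+ remaining=[+ ( id ) + num $]
Step 8: reduce E->T. Stack=[E] ptr=3 lookahead=+ remaining=[+ ( id ) + num $]
Step 9: shift +. Stack=[E +] ptr=4 lookahead=( remaining=[( id ) + num $]
Step 10: shift (. Stack=[E + (] ptr=5 lookahead=id remaining=[id ) + num $]
Step 11: shift id. Stack=[E + ( id] ptr=6 lookahead=) remaining=[) + num $]
Step 12: reduce F->id. Stack=[E + ( F] ptr=6 lookahead=) remaining=[) + num $]
Step 13: reduce T->F. Stack=[E + ( T] ptr=6 lookahead=) remaining=[) + num $]
Step 14: reduce E->T. Stack=[E + ( E] ptr=6 lookahead=) remaining=[) + num $]
Step 15: shift ). Stack=[E + ( E )] ptr=7 lookahead=+ remaining=[+ num $]
Step 16: reduce F->( E ). Stack=[E + F] ptr=7 lookahead=+ remaining=[+ num $]
Step 17: reduce T->F. Stack=[E + T] ptr=7 lookahead=+ remaining=[+ num $]
Step 18: reduce E->E + T. Stack=[E] ptr=7 lookahead=+ remaining=[+ num $]
Step 19: shift +. Stack=[E +] ptr=8 lookahead=num remaining=[num $]
Step 20: shift num. Stack=[E + num] ptr=9 lookahead=$ remaining=[$]
Step 21: reduce F->num. Stack=[E + F] ptr=9 lookahead=$ remaining=[$]
Step 22: reduce T->F. Stack=[E + T] ptr=9 lookahead=$ remaining=[$]
Step 23: reduce E->E + T. Stack=[E] ptr=9 lookahead=$ remaining=[$]
Step 24: accept. Stack=[E] ptr=9 lookahead=$ remaining=[$]

Answer: 24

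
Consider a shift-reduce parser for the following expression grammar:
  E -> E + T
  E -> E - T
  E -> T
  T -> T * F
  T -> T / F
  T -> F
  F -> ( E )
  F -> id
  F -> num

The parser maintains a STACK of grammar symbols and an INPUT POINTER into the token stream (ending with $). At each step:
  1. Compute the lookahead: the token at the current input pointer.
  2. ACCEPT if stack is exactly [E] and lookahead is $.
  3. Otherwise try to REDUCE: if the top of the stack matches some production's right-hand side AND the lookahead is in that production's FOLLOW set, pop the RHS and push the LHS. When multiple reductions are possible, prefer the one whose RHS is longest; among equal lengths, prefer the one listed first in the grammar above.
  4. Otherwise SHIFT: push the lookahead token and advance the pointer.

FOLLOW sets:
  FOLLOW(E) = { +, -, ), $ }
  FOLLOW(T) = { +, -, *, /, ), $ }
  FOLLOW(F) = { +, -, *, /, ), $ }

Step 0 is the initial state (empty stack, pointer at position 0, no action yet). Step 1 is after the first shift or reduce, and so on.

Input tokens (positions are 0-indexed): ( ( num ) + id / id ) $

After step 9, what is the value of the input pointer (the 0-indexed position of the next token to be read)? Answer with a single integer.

Answer: 4

Derivation:
Step 1: shift (. Stack=[(] ptr=1 lookahead=( remaining=[( num ) + id / id ) $]
Step 2: shift (. Stack=[( (] ptr=2 lookahead=num remaining=[num ) + id / id ) $]
Step 3: shift num. Stack=[( ( num] ptr=3 lookahead=) remaining=[) + id / id ) $]
Step 4: reduce F->num. Stack=[( ( F] ptr=3 lookahead=) remaining=[) + id / id ) $]
Step 5: reduce T->F. Stack=[( ( T] ptr=3 lookahead=) remaining=[) + id / id ) $]
Step 6: reduce E->T. Stack=[( ( E] ptr=3 lookahead=) remaining=[) + id / id ) $]
Step 7: shift ). Stack=[( ( E )] ptr=4 lookahead=+ remaining=[+ id / id ) $]
Step 8: reduce F->( E ). Stack=[( F] ptr=4 lookahead=+ remaining=[+ id / id ) $]
Step 9: reduce T->F. Stack=[( T] ptr=4 lookahead=+ remaining=[+ id / id ) $]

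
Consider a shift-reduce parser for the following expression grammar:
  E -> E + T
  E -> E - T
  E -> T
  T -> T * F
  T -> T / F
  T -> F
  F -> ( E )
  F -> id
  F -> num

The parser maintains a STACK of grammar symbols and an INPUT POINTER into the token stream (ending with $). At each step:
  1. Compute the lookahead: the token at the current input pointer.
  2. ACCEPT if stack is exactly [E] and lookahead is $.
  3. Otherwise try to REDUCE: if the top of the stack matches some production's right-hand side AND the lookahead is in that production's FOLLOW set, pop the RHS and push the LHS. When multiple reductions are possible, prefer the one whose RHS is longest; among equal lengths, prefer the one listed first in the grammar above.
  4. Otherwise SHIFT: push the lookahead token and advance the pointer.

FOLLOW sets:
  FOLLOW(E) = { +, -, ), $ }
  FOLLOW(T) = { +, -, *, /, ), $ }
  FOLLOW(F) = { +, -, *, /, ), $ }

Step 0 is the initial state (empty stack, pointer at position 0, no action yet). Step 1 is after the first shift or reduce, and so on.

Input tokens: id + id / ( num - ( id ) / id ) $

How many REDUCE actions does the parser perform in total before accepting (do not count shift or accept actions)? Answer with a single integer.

Step 1: shift id. Stack=[id] ptr=1 lookahead=+ remaining=[+ id / ( num - ( id ) / id ) $]
Step 2: reduce F->id. Stack=[F] ptr=1 lookahead=+ remaining=[+ id / ( num - ( id ) / id ) $]
Step 3: reduce T->F. Stack=[T] ptr=1 lookahead=+ remaining=[+ id / ( num - ( id ) / id ) $]
Step 4: reduce E->T. Stack=[E] ptr=1 lookahead=+ remaining=[+ id / ( num - ( id ) / id ) $]
Step 5: shift +. Stack=[E +] ptr=2 lookahead=id remaining=[id / ( num - ( id ) / id ) $]
Step 6: shift id. Stack=[E + id] ptr=3 lookahead=/ remaining=[/ ( num - ( id ) / id ) $]
Step 7: reduce F->id. Stack=[E + F] ptr=3 lookahead=/ remaining=[/ ( num - ( id ) / id ) $]
Step 8: reduce T->F. Stack=[E + T] ptr=3 lookahead=/ remaining=[/ ( num - ( id ) / id ) $]
Step 9: shift /. Stack=[E + T /] ptr=4 lookahead=( remaining=[( num - ( id ) / id ) $]
Step 10: shift (. Stack=[E + T / (] ptr=5 lookahead=num remaining=[num - ( id ) / id ) $]
Step 11: shift num. Stack=[E + T / ( num] ptr=6 lookahead=- remaining=[- ( id ) / id ) $]
Step 12: reduce F->num. Stack=[E + T / ( F] ptr=6 lookahead=- remaining=[- ( id ) / id ) $]
Step 13: reduce T->F. Stack=[E + T / ( T] ptr=6 lookahead=- remaining=[- ( id ) / id ) $]
Step 14: reduce E->T. Stack=[E + T / ( E] ptr=6 lookahead=- remaining=[- ( id ) / id ) $]
Step 15: shift -. Stack=[E + T / ( E -] ptr=7 lookahead=( remaining=[( id ) / id ) $]
Step 16: shift (. Stack=[E + T / ( E - (] ptr=8 lookahead=id remaining=[id ) / id ) $]
Step 17: shift id. Stack=[E + T / ( E - ( id] ptr=9 lookahead=) remaining=[) / id ) $]
Step 18: reduce F->id. Stack=[E + T / ( E - ( F] ptr=9 lookahead=) remaining=[) / id ) $]
Step 19: reduce T->F. Stack=[E + T / ( E - ( T] ptr=9 lookahead=) remaining=[) / id ) $]
Step 20: reduce E->T. Stack=[E + T / ( E - ( E] ptr=9 lookahead=) remaining=[) / id ) $]
Step 21: shift ). Stack=[E + T / ( E - ( E )] ptr=10 lookahead=/ remaining=[/ id ) $]
Step 22: reduce F->( E ). Stack=[E + T / ( E - F] ptr=10 lookahead=/ remaining=[/ id ) $]
Step 23: reduce T->F. Stack=[E + T / ( E - T] ptr=10 lookahead=/ remaining=[/ id ) $]
Step 24: shift /. Stack=[E + T / ( E - T /] ptr=11 lookahead=id remaining=[id ) $]
Step 25: shift id. Stack=[E + T / ( E - T / id] ptr=12 lookahead=) remaining=[) $]
Step 26: reduce F->id. Stack=[E + T / ( E - T / F] ptr=12 lookahead=) remaining=[) $]
Step 27: reduce T->T / F. Stack=[E + T / ( E - T] ptr=12 lookahead=) remaining=[) $]
Step 28: reduce E->E - T. Stack=[E + T / ( E] ptr=12 lookahead=) remaining=[) $]
Step 29: shift ). Stack=[E + T / ( E )] ptr=13 lookahead=$ remaining=[$]
Step 30: reduce F->( E ). Stack=[E + T / F] ptr=13 lookahead=$ remaining=[$]
Step 31: reduce T->T / F. Stack=[E + T] ptr=13 lookahead=$ remaining=[$]
Step 32: reduce E->E + T. Stack=[E] ptr=13 lookahead=$ remaining=[$]
Step 33: accept. Stack=[E] ptr=13 lookahead=$ remaining=[$]

Answer: 19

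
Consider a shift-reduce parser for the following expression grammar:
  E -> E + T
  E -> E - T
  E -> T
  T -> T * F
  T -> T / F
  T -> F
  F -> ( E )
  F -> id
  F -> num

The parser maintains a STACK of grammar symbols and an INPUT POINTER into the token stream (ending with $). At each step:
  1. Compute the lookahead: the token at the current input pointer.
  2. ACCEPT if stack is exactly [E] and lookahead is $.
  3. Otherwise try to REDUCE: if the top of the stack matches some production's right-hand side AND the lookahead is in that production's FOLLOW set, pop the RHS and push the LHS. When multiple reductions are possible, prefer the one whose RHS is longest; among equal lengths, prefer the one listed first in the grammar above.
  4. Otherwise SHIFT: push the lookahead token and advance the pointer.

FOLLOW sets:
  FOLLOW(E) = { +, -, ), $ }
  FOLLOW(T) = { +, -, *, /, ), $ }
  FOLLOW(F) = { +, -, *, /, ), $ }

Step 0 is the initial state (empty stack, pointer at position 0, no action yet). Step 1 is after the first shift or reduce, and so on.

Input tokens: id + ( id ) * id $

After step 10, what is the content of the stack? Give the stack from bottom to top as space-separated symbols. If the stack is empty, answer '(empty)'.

Answer: E + ( E

Derivation:
Step 1: shift id. Stack=[id] ptr=1 lookahead=+ remaining=[+ ( id ) * id $]
Step 2: reduce F->id. Stack=[F] ptr=1 lookahead=+ remaining=[+ ( id ) * id $]
Step 3: reduce T->F. Stack=[T] ptr=1 lookahead=+ remaining=[+ ( id ) * id $]
Step 4: reduce E->T. Stack=[E] ptr=1 lookahead=+ remaining=[+ ( id ) * id $]
Step 5: shift +. Stack=[E +] ptr=2 lookahead=( remaining=[( id ) * id $]
Step 6: shift (. Stack=[E + (] ptr=3 lookahead=id remaining=[id ) * id $]
Step 7: shift id. Stack=[E + ( id] ptr=4 lookahead=) remaining=[) * id $]
Step 8: reduce F->id. Stack=[E + ( F] ptr=4 lookahead=) remaining=[) * id $]
Step 9: reduce T->F. Stack=[E + ( T] ptr=4 lookahead=) remaining=[) * id $]
Step 10: reduce E->T. Stack=[E + ( E] ptr=4 lookahead=) remaining=[) * id $]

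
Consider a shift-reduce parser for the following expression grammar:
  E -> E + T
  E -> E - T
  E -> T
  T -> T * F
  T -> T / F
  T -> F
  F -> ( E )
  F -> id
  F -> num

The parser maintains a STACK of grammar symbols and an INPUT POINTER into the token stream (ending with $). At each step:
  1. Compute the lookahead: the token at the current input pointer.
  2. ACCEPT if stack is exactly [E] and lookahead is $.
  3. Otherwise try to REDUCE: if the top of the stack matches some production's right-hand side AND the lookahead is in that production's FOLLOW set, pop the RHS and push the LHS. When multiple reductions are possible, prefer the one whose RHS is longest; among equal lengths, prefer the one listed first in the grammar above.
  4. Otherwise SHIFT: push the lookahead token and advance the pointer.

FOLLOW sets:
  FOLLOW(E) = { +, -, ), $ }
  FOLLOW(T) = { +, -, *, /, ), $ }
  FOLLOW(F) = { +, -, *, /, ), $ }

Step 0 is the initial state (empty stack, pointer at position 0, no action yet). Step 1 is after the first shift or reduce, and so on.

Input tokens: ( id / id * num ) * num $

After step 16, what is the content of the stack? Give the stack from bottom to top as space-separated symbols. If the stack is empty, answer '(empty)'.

Answer: T

Derivation:
Step 1: shift (. Stack=[(] ptr=1 lookahead=id remaining=[id / id * num ) * num $]
Step 2: shift id. Stack=[( id] ptr=2 lookahead=/ remaining=[/ id * num ) * num $]
Step 3: reduce F->id. Stack=[( F] ptr=2 lookahead=/ remaining=[/ id * num ) * num $]
Step 4: reduce T->F. Stack=[( T] ptr=2 lookahead=/ remaining=[/ id * num ) * num $]
Step 5: shift /. Stack=[( T /] ptr=3 lookahead=id remaining=[id * num ) * num $]
Step 6: shift id. Stack=[( T / id] ptr=4 lookahead=* remaining=[* num ) * num $]
Step 7: reduce F->id. Stack=[( T / F] ptr=4 lookahead=* remaining=[* num ) * num $]
Step 8: reduce T->T / F. Stack=[( T] ptr=4 lookahead=* remaining=[* num ) * num $]
Step 9: shift *. Stack=[( T *] ptr=5 lookahead=num remaining=[num ) * num $]
Step 10: shift num. Stack=[( T * num] ptr=6 lookahead=) remaining=[) * num $]
Step 11: reduce F->num. Stack=[( T * F] ptr=6 lookahead=) remaining=[) * num $]
Step 12: reduce T->T * F. Stack=[( T] ptr=6 lookahead=) remaining=[) * num $]
Step 13: reduce E->T. Stack=[( E] ptr=6 lookahead=) remaining=[) * num $]
Step 14: shift ). Stack=[( E )] ptr=7 lookahead=* remaining=[* num $]
Step 15: reduce F->( E ). Stack=[F] ptr=7 lookahead=* remaining=[* num $]
Step 16: reduce T->F. Stack=[T] ptr=7 lookahead=* remaining=[* num $]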